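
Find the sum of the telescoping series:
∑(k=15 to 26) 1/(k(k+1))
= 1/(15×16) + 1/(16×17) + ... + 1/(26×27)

Partial fractions: 1/(k(k+1)) = 1/k - 1/(k+1)
The series telescopes:
= (1/15 - 1/16) + (1/16 - 1/17) + ... + (1/26 - 1/27)
= 1/15 - 1/27
= 4/135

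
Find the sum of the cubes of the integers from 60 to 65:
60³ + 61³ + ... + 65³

Use ∑_{k=1}^{n} k³ = [n(n+1)/2]², then subtract the first 59 terms.
∑_{k=1}^{65} k³ = [65×66/2]² = 2145² = 4601025
∑_{k=1}^{59} k³ = [59×60/2]² = 1770² = 3132900
∑_{k=60}^{65} k³ = 4601025 - 3132900 = 1468125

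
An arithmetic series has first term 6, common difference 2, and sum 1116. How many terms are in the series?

Using S = n/2 × [2a + (n-1)d]
1116 = n/2 × [2(6) + (n-1)(2)]
1116 = n/2 × [12 + 2n - 2]
2232 = n × [10 + 2n]
2n² + (10)n - 2232 = 0
Discriminant: Δ = (10)² - 4(2)(-2232) = 100 + 17856 = 17956
√Δ = 134
n = [-(10) + √Δ] / (2·2) = (-10 + 134) / 4 = 124 / 4 = 31
(The negative root is discarded since n must be a positive integer.)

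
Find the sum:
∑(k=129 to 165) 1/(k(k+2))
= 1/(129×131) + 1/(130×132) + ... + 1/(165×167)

Partial fractions: 1/(k(k+2)) = (1/2)[1/k - 1/(k+2)]
Telescoping leaves the first two and last two terms:
= (1/2)[1/129 + 1/130 - 1/166 - 1/167]
= 398897/232448970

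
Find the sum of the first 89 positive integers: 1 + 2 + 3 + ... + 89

Formula: ∑k = n(n+1)/2
= 89×90/2
= 8010/2
= 4005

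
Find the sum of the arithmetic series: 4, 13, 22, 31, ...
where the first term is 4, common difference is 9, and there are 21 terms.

Sₙ = n/2 × (first + last)
Last term = a + (n-1)d = 4 + (21-1)×9 = 184
S_21 = 21/2 × (4 + 184)
S_21 = 21/2 × 188 = 1974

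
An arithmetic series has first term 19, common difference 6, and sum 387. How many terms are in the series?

Using S = n/2 × [2a + (n-1)d]
387 = n/2 × [2(19) + (n-1)(6)]
387 = n/2 × [38 + 6n - 6]
774 = n × [32 + 6n]
6n² + (32)n - 774 = 0
Discriminant: Δ = (32)² - 4(6)(-774) = 1024 + 18576 = 19600
√Δ = 140
n = [-(32) + √Δ] / (2·6) = (-32 + 140) / 12 = 108 / 12 = 9
(The negative root is discarded since n must be a positive integer.)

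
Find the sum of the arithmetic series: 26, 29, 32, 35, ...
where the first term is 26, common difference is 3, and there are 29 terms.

Sₙ = n/2 × (first + last)
Last term = a + (n-1)d = 26 + (29-1)×3 = 110
S_29 = 29/2 × (26 + 110)
S_29 = 29/2 × 136 = 1972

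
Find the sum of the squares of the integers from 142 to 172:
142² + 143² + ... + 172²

Use ∑_{k=1}^{n} k² = n(n+1)(2n+1)/6, then subtract the first 141 terms.
∑_{k=1}^{172} k² = 172×173×345/6 = 1710970
∑_{k=1}^{141} k² = 141×142×283/6 = 944371
∑_{k=142}^{172} k² = 1710970 - 944371 = 766599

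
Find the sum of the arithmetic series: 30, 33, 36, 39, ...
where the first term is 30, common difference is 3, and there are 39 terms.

Sₙ = n/2 × (first + last)
Last term = a + (n-1)d = 30 + (39-1)×3 = 144
S_39 = 39/2 × (30 + 144)
S_39 = 39/2 × 174 = 3393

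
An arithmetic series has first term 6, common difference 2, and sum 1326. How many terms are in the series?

Using S = n/2 × [2a + (n-1)d]
1326 = n/2 × [2(6) + (n-1)(2)]
1326 = n/2 × [12 + 2n - 2]
2652 = n × [10 + 2n]
2n² + (10)n - 2652 = 0
Discriminant: Δ = (10)² - 4(2)(-2652) = 100 + 21216 = 21316
√Δ = 146
n = [-(10) + √Δ] / (2·2) = (-10 + 146) / 4 = 136 / 4 = 34
(The negative root is discarded since n must be a positive integer.)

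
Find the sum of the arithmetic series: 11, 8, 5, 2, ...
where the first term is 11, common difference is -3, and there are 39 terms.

Sₙ = n/2 × (first + last)
Last term = a + (n-1)d = 11 + (39-1)×(-3) = -103
S_39 = 39/2 × (11 + (-103))
S_39 = 39/2 × (-92) = -1794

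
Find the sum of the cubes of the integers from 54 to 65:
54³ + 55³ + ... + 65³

Use ∑_{k=1}^{n} k³ = [n(n+1)/2]², then subtract the first 53 terms.
∑_{k=1}^{65} k³ = [65×66/2]² = 2145² = 4601025
∑_{k=1}^{53} k³ = [53×54/2]² = 1431² = 2047761
∑_{k=54}^{65} k³ = 4601025 - 2047761 = 2553264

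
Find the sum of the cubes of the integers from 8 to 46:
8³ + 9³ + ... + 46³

Use ∑_{k=1}^{n} k³ = [n(n+1)/2]², then subtract the first 7 terms.
∑_{k=1}^{46} k³ = [46×47/2]² = 1081² = 1168561
∑_{k=1}^{7} k³ = [7×8/2]² = 28² = 784
∑_{k=8}^{46} k³ = 1168561 - 784 = 1167777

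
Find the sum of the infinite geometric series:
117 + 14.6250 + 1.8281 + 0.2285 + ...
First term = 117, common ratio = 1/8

For |r| < 1, S = a / (1 - r)
S = 117 / (1 - (1/8))
S = 117 / (7/8)
S = 936/7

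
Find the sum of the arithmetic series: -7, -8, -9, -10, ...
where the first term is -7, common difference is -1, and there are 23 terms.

Sₙ = n/2 × (first + last)
Last term = a + (n-1)d = -7 + (23-1)×(-1) = -29
S_23 = 23/2 × (-7 + (-29))
S_23 = 23/2 × (-36) = -414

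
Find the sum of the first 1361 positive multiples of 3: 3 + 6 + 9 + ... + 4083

Factor out 3: = 3(1 + 2 + ... + 1361) = 3 × n(n+1)/2
= 3 × 1361×1362/2
= 3 × 926841
= 2780523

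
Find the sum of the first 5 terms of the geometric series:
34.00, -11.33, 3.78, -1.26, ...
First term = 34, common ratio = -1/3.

Sₙ = a(1 - rⁿ) / (1 - r)
S_5 = 34(1 - (-1/3)^5) / (1 - (-1/3))
S_5 = 34(1 - (-1/243)) / (4/3)
S_5 = 2074/81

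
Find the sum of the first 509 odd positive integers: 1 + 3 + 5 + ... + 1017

Sum of first n odd numbers = n²
= 509²
= 259081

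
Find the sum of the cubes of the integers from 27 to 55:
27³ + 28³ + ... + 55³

Use ∑_{k=1}^{n} k³ = [n(n+1)/2]², then subtract the first 26 terms.
∑_{k=1}^{55} k³ = [55×56/2]² = 1540² = 2371600
∑_{k=1}^{26} k³ = [26×27/2]² = 351² = 123201
∑_{k=27}^{55} k³ = 2371600 - 123201 = 2248399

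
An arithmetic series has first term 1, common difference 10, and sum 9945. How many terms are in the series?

Using S = n/2 × [2a + (n-1)d]
9945 = n/2 × [2(1) + (n-1)(10)]
9945 = n/2 × [2 + 10n - 10]
19890 = n × [-8 + 10n]
10n² + (-8)n - 19890 = 0
Discriminant: Δ = (-8)² - 4(10)(-19890) = 64 + 795600 = 795664
√Δ = 892
n = [-(-8) + √Δ] / (2·10) = (8 + 892) / 20 = 900 / 20 = 45
(The negative root is discarded since n must be a positive integer.)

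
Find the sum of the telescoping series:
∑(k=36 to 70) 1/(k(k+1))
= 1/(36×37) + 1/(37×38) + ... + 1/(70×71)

Partial fractions: 1/(k(k+1)) = 1/k - 1/(k+1)
The series telescopes:
= (1/36 - 1/37) + (1/37 - 1/38) + ... + (1/70 - 1/71)
= 1/36 - 1/71
= 35/2556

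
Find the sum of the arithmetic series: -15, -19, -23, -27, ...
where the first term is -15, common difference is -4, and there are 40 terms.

Sₙ = n/2 × (first + last)
Last term = a + (n-1)d = -15 + (40-1)×(-4) = -171
S_40 = 40/2 × (-15 + (-171))
S_40 = 40/2 × (-186) = -3720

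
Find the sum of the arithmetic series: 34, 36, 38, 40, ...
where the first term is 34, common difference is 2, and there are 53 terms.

Sₙ = n/2 × (first + last)
Last term = a + (n-1)d = 34 + (53-1)×2 = 138
S_53 = 53/2 × (34 + 138)
S_53 = 53/2 × 172 = 4558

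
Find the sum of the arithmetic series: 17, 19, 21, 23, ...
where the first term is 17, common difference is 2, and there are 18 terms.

Sₙ = n/2 × (first + last)
Last term = a + (n-1)d = 17 + (18-1)×2 = 51
S_18 = 18/2 × (17 + 51)
S_18 = 18/2 × 68 = 612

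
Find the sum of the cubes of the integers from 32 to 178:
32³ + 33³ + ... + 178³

Use ∑_{k=1}^{n} k³ = [n(n+1)/2]², then subtract the first 31 terms.
∑_{k=1}^{178} k³ = [178×179/2]² = 15931² = 253796761
∑_{k=1}^{31} k³ = [31×32/2]² = 496² = 246016
∑_{k=32}^{178} k³ = 253796761 - 246016 = 253550745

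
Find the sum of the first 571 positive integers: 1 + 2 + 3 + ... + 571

Formula: ∑k = n(n+1)/2
= 571×572/2
= 326612/2
= 163306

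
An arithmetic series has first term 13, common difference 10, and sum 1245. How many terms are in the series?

Using S = n/2 × [2a + (n-1)d]
1245 = n/2 × [2(13) + (n-1)(10)]
1245 = n/2 × [26 + 10n - 10]
2490 = n × [16 + 10n]
10n² + (16)n - 2490 = 0
Discriminant: Δ = (16)² - 4(10)(-2490) = 256 + 99600 = 99856
√Δ = 316
n = [-(16) + √Δ] / (2·10) = (-16 + 316) / 20 = 300 / 20 = 15
(The negative root is discarded since n must be a positive integer.)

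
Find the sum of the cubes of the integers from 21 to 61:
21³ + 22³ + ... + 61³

Use ∑_{k=1}^{n} k³ = [n(n+1)/2]², then subtract the first 20 terms.
∑_{k=1}^{61} k³ = [61×62/2]² = 1891² = 3575881
∑_{k=1}^{20} k³ = [20×21/2]² = 210² = 44100
∑_{k=21}^{61} k³ = 3575881 - 44100 = 3531781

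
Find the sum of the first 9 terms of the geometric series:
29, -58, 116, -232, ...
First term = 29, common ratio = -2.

Sₙ = a(1 - rⁿ) / (1 - r)
S_9 = 29(1 - (-2)^9) / (1 - (-2))
S_9 = 29(1 - (-512)) / (3)
S_9 = 4959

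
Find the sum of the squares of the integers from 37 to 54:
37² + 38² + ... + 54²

Use ∑_{k=1}^{n} k² = n(n+1)(2n+1)/6, then subtract the first 36 terms.
∑_{k=1}^{54} k² = 54×55×109/6 = 53955
∑_{k=1}^{36} k² = 36×37×73/6 = 16206
∑_{k=37}^{54} k² = 53955 - 16206 = 37749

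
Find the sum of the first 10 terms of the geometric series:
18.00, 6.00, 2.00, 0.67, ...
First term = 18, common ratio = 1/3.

Sₙ = a(1 - rⁿ) / (1 - r)
S_10 = 18(1 - (1/3)^10) / (1 - (1/3))
S_10 = 18(1 - (1/59049)) / (2/3)
S_10 = 59048/2187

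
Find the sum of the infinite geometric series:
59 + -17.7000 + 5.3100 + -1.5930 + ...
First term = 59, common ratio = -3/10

For |r| < 1, S = a / (1 - r)
S = 59 / (1 - (-3/10))
S = 59 / (13/10)
S = 590/13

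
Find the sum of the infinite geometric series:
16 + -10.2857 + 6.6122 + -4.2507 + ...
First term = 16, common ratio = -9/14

For |r| < 1, S = a / (1 - r)
S = 16 / (1 - (-9/14))
S = 16 / (23/14)
S = 224/23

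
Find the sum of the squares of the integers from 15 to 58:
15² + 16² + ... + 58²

Use ∑_{k=1}^{n} k² = n(n+1)(2n+1)/6, then subtract the first 14 terms.
∑_{k=1}^{58} k² = 58×59×117/6 = 66729
∑_{k=1}^{14} k² = 14×15×29/6 = 1015
∑_{k=15}^{58} k² = 66729 - 1015 = 65714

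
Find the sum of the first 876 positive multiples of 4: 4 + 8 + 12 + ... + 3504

Factor out 4: = 4(1 + 2 + ... + 876) = 4 × n(n+1)/2
= 4 × 876×877/2
= 4 × 384126
= 1536504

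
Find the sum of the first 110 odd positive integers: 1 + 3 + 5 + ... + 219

Sum of first n odd numbers = n²
= 110²
= 12100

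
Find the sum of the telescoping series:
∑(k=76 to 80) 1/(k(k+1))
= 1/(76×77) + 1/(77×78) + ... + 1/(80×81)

Partial fractions: 1/(k(k+1)) = 1/k - 1/(k+1)
The series telescopes:
= (1/76 - 1/77) + (1/77 - 1/78) + ... + (1/80 - 1/81)
= 1/76 - 1/81
= 5/6156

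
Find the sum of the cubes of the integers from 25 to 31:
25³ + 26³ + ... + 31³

Use ∑_{k=1}^{n} k³ = [n(n+1)/2]², then subtract the first 24 terms.
∑_{k=1}^{31} k³ = [31×32/2]² = 496² = 246016
∑_{k=1}^{24} k³ = [24×25/2]² = 300² = 90000
∑_{k=25}^{31} k³ = 246016 - 90000 = 156016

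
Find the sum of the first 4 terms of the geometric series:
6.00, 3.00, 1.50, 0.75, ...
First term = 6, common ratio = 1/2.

Sₙ = a(1 - rⁿ) / (1 - r)
S_4 = 6(1 - (1/2)^4) / (1 - (1/2))
S_4 = 6(1 - (1/16)) / (1/2)
S_4 = 45/4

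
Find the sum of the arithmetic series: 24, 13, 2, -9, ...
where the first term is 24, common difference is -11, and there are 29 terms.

Sₙ = n/2 × (first + last)
Last term = a + (n-1)d = 24 + (29-1)×(-11) = -284
S_29 = 29/2 × (24 + (-284))
S_29 = 29/2 × (-260) = -3770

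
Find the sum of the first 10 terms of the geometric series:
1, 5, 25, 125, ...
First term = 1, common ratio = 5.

Sₙ = a(1 - rⁿ) / (1 - r)
S_10 = 1(1 - 5^10) / (1 - 5)
S_10 = 1(1 - 9765625) / (-4)
S_10 = 2441406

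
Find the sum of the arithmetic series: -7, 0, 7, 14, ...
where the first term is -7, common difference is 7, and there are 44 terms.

Sₙ = n/2 × (first + last)
Last term = a + (n-1)d = -7 + (44-1)×7 = 294
S_44 = 44/2 × (-7 + 294)
S_44 = 44/2 × 287 = 6314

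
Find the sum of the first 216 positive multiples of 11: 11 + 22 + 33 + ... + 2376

Factor out 11: = 11(1 + 2 + ... + 216) = 11 × n(n+1)/2
= 11 × 216×217/2
= 11 × 23436
= 257796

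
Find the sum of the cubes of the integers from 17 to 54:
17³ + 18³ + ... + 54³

Use ∑_{k=1}^{n} k³ = [n(n+1)/2]², then subtract the first 16 terms.
∑_{k=1}^{54} k³ = [54×55/2]² = 1485² = 2205225
∑_{k=1}^{16} k³ = [16×17/2]² = 136² = 18496
∑_{k=17}^{54} k³ = 2205225 - 18496 = 2186729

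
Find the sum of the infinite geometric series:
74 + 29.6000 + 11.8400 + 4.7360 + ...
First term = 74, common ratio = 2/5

For |r| < 1, S = a / (1 - r)
S = 74 / (1 - (2/5))
S = 74 / (3/5)
S = 370/3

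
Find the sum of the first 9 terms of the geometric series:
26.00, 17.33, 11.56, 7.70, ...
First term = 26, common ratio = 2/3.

Sₙ = a(1 - rⁿ) / (1 - r)
S_9 = 26(1 - (2/3)^9) / (1 - (2/3))
S_9 = 26(1 - (512/19683)) / (1/3)
S_9 = 498446/6561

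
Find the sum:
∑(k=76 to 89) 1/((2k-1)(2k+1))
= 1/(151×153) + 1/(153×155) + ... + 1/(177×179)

Partial fractions: 1/((2k-1)(2k+1)) = (1/2)[1/(2k-1) - 1/(2k+1)]
The series telescopes:
= (1/2)[1/151 - 1/179]
= 14/27029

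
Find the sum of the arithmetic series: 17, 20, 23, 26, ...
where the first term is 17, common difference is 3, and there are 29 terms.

Sₙ = n/2 × (first + last)
Last term = a + (n-1)d = 17 + (29-1)×3 = 101
S_29 = 29/2 × (17 + 101)
S_29 = 29/2 × 118 = 1711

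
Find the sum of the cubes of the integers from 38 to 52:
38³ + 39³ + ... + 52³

Use ∑_{k=1}^{n} k³ = [n(n+1)/2]², then subtract the first 37 terms.
∑_{k=1}^{52} k³ = [52×53/2]² = 1378² = 1898884
∑_{k=1}^{37} k³ = [37×38/2]² = 703² = 494209
∑_{k=38}^{52} k³ = 1898884 - 494209 = 1404675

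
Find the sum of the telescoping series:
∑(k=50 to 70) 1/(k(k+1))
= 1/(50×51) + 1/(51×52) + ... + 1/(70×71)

Partial fractions: 1/(k(k+1)) = 1/k - 1/(k+1)
The series telescopes:
= (1/50 - 1/51) + (1/51 - 1/52) + ... + (1/70 - 1/71)
= 1/50 - 1/71
= 21/3550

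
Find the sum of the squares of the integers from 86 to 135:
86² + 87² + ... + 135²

Use ∑_{k=1}^{n} k² = n(n+1)(2n+1)/6, then subtract the first 85 terms.
∑_{k=1}^{135} k² = 135×136×271/6 = 829260
∑_{k=1}^{85} k² = 85×86×171/6 = 208335
∑_{k=86}^{135} k² = 829260 - 208335 = 620925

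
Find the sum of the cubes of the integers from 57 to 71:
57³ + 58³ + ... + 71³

Use ∑_{k=1}^{n} k³ = [n(n+1)/2]², then subtract the first 56 terms.
∑_{k=1}^{71} k³ = [71×72/2]² = 2556² = 6533136
∑_{k=1}^{56} k³ = [56×57/2]² = 1596² = 2547216
∑_{k=57}^{71} k³ = 6533136 - 2547216 = 3985920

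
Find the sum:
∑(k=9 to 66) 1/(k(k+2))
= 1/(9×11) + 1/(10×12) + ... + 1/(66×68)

Partial fractions: 1/(k(k+2)) = (1/2)[1/k - 1/(k+2)]
Telescoping leaves the first two and last two terms:
= (1/2)[1/9 + 1/10 - 1/67 - 1/68]
= 37207/410040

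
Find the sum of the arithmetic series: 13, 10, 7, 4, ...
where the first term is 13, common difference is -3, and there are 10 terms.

Sₙ = n/2 × (first + last)
Last term = a + (n-1)d = 13 + (10-1)×(-3) = -14
S_10 = 10/2 × (13 + (-14))
S_10 = 10/2 × (-1) = -5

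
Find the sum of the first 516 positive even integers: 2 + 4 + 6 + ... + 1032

Sum of first n even numbers = n(n+1)
= 516×517
= 266772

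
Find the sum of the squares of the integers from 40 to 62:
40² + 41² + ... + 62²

Use ∑_{k=1}^{n} k² = n(n+1)(2n+1)/6, then subtract the first 39 terms.
∑_{k=1}^{62} k² = 62×63×125/6 = 81375
∑_{k=1}^{39} k² = 39×40×79/6 = 20540
∑_{k=40}^{62} k² = 81375 - 20540 = 60835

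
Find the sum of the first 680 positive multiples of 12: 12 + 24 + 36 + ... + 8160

Factor out 12: = 12(1 + 2 + ... + 680) = 12 × n(n+1)/2
= 12 × 680×681/2
= 12 × 231540
= 2778480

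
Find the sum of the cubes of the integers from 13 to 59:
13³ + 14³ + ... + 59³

Use ∑_{k=1}^{n} k³ = [n(n+1)/2]², then subtract the first 12 terms.
∑_{k=1}^{59} k³ = [59×60/2]² = 1770² = 3132900
∑_{k=1}^{12} k³ = [12×13/2]² = 78² = 6084
∑_{k=13}^{59} k³ = 3132900 - 6084 = 3126816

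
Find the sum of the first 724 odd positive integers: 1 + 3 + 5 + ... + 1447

Sum of first n odd numbers = n²
= 724²
= 524176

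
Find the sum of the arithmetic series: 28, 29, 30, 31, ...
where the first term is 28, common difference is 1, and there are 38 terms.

Sₙ = n/2 × (first + last)
Last term = a + (n-1)d = 28 + (38-1)×1 = 65
S_38 = 38/2 × (28 + 65)
S_38 = 38/2 × 93 = 1767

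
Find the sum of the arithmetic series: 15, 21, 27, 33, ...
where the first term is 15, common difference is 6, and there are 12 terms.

Sₙ = n/2 × (first + last)
Last term = a + (n-1)d = 15 + (12-1)×6 = 81
S_12 = 12/2 × (15 + 81)
S_12 = 12/2 × 96 = 576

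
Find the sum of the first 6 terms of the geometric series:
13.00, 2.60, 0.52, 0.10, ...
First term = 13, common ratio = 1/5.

Sₙ = a(1 - rⁿ) / (1 - r)
S_6 = 13(1 - (1/5)^6) / (1 - (1/5))
S_6 = 13(1 - (1/15625)) / (4/5)
S_6 = 50778/3125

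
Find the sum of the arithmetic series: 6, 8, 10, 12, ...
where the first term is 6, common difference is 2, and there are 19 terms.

Sₙ = n/2 × (first + last)
Last term = a + (n-1)d = 6 + (19-1)×2 = 42
S_19 = 19/2 × (6 + 42)
S_19 = 19/2 × 48 = 456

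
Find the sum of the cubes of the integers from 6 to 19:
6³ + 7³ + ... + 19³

Use ∑_{k=1}^{n} k³ = [n(n+1)/2]², then subtract the first 5 terms.
∑_{k=1}^{19} k³ = [19×20/2]² = 190² = 36100
∑_{k=1}^{5} k³ = [5×6/2]² = 15² = 225
∑_{k=6}^{19} k³ = 36100 - 225 = 35875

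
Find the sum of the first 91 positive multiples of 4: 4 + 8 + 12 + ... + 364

Factor out 4: = 4(1 + 2 + ... + 91) = 4 × n(n+1)/2
= 4 × 91×92/2
= 4 × 4186
= 16744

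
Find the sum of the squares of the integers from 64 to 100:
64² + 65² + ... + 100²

Use ∑_{k=1}^{n} k² = n(n+1)(2n+1)/6, then subtract the first 63 terms.
∑_{k=1}^{100} k² = 100×101×201/6 = 338350
∑_{k=1}^{63} k² = 63×64×127/6 = 85344
∑_{k=64}^{100} k² = 338350 - 85344 = 253006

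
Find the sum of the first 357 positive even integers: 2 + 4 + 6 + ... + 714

Sum of first n even numbers = n(n+1)
= 357×358
= 127806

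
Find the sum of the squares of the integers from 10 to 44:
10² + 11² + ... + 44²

Use ∑_{k=1}^{n} k² = n(n+1)(2n+1)/6, then subtract the first 9 terms.
∑_{k=1}^{44} k² = 44×45×89/6 = 29370
∑_{k=1}^{9} k² = 9×10×19/6 = 285
∑_{k=10}^{44} k² = 29370 - 285 = 29085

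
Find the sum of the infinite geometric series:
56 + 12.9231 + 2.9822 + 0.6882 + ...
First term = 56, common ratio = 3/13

For |r| < 1, S = a / (1 - r)
S = 56 / (1 - (3/13))
S = 56 / (10/13)
S = 364/5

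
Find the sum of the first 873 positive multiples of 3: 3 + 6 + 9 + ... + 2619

Factor out 3: = 3(1 + 2 + ... + 873) = 3 × n(n+1)/2
= 3 × 873×874/2
= 3 × 381501
= 1144503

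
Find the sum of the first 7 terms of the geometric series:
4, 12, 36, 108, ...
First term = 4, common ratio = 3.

Sₙ = a(1 - rⁿ) / (1 - r)
S_7 = 4(1 - 3^7) / (1 - 3)
S_7 = 4(1 - 2187) / (-2)
S_7 = 4372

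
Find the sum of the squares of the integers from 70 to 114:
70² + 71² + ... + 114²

Use ∑_{k=1}^{n} k² = n(n+1)(2n+1)/6, then subtract the first 69 terms.
∑_{k=1}^{114} k² = 114×115×229/6 = 500365
∑_{k=1}^{69} k² = 69×70×139/6 = 111895
∑_{k=70}^{114} k² = 500365 - 111895 = 388470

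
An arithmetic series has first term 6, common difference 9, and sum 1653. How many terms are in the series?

Using S = n/2 × [2a + (n-1)d]
1653 = n/2 × [2(6) + (n-1)(9)]
1653 = n/2 × [12 + 9n - 9]
3306 = n × [3 + 9n]
9n² + (3)n - 3306 = 0
Discriminant: Δ = (3)² - 4(9)(-3306) = 9 + 119016 = 119025
√Δ = 345
n = [-(3) + √Δ] / (2·9) = (-3 + 345) / 18 = 342 / 18 = 19
(The negative root is discarded since n must be a positive integer.)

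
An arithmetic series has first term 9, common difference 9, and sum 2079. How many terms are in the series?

Using S = n/2 × [2a + (n-1)d]
2079 = n/2 × [2(9) + (n-1)(9)]
2079 = n/2 × [18 + 9n - 9]
4158 = n × [9 + 9n]
9n² + (9)n - 4158 = 0
Discriminant: Δ = (9)² - 4(9)(-4158) = 81 + 149688 = 149769
√Δ = 387
n = [-(9) + √Δ] / (2·9) = (-9 + 387) / 18 = 378 / 18 = 21
(The negative root is discarded since n must be a positive integer.)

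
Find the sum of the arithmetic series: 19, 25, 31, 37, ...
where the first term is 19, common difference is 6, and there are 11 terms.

Sₙ = n/2 × (first + last)
Last term = a + (n-1)d = 19 + (11-1)×6 = 79
S_11 = 11/2 × (19 + 79)
S_11 = 11/2 × 98 = 539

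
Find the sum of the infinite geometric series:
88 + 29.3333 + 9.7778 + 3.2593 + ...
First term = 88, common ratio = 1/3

For |r| < 1, S = a / (1 - r)
S = 88 / (1 - (1/3))
S = 88 / (2/3)
S = 132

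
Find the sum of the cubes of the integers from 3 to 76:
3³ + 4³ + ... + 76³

Use ∑_{k=1}^{n} k³ = [n(n+1)/2]², then subtract the first 2 terms.
∑_{k=1}^{76} k³ = [76×77/2]² = 2926² = 8561476
∑_{k=1}^{2} k³ = [2×3/2]² = 3² = 9
∑_{k=3}^{76} k³ = 8561476 - 9 = 8561467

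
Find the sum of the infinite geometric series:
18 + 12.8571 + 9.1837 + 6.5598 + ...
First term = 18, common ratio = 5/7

For |r| < 1, S = a / (1 - r)
S = 18 / (1 - (5/7))
S = 18 / (2/7)
S = 63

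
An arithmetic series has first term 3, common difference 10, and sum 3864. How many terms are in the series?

Using S = n/2 × [2a + (n-1)d]
3864 = n/2 × [2(3) + (n-1)(10)]
3864 = n/2 × [6 + 10n - 10]
7728 = n × [-4 + 10n]
10n² + (-4)n - 7728 = 0
Discriminant: Δ = (-4)² - 4(10)(-7728) = 16 + 309120 = 309136
√Δ = 556
n = [-(-4) + √Δ] / (2·10) = (4 + 556) / 20 = 560 / 20 = 28
(The negative root is discarded since n must be a positive integer.)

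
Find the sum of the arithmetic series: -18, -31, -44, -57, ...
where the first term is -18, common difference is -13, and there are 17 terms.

Sₙ = n/2 × (first + last)
Last term = a + (n-1)d = -18 + (17-1)×(-13) = -226
S_17 = 17/2 × (-18 + (-226))
S_17 = 17/2 × (-244) = -2074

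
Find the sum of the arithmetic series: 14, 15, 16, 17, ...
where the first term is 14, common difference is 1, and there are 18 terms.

Sₙ = n/2 × (first + last)
Last term = a + (n-1)d = 14 + (18-1)×1 = 31
S_18 = 18/2 × (14 + 31)
S_18 = 18/2 × 45 = 405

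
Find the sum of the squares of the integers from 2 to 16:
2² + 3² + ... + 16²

Use ∑_{k=1}^{n} k² = n(n+1)(2n+1)/6, then subtract the first 1 terms.
∑_{k=1}^{16} k² = 16×17×33/6 = 1496
∑_{k=1}^{1} k² = 1×2×3/6 = 1
∑_{k=2}^{16} k² = 1496 - 1 = 1495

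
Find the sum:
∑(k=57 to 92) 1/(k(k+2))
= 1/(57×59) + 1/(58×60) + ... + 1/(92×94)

Partial fractions: 1/(k(k+2)) = (1/2)[1/k - 1/(k+2)]
Telescoping leaves the first two and last two terms:
= (1/2)[1/57 + 1/58 - 1/93 - 1/94]
= 10753/1605614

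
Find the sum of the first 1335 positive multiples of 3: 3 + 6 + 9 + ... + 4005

Factor out 3: = 3(1 + 2 + ... + 1335) = 3 × n(n+1)/2
= 3 × 1335×1336/2
= 3 × 891780
= 2675340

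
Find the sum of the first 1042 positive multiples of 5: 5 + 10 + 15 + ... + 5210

Factor out 5: = 5(1 + 2 + ... + 1042) = 5 × n(n+1)/2
= 5 × 1042×1043/2
= 5 × 543403
= 2717015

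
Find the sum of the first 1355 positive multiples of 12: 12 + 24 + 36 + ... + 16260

Factor out 12: = 12(1 + 2 + ... + 1355) = 12 × n(n+1)/2
= 12 × 1355×1356/2
= 12 × 918690
= 11024280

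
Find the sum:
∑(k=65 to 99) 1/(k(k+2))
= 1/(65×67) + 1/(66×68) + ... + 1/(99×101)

Partial fractions: 1/(k(k+2)) = (1/2)[1/k - 1/(k+2)]
Telescoping leaves the first two and last two terms:
= (1/2)[1/65 + 1/66 - 1/100 - 1/101]
= 46081/8665800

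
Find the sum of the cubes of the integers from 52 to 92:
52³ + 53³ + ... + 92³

Use ∑_{k=1}^{n} k³ = [n(n+1)/2]², then subtract the first 51 terms.
∑_{k=1}^{92} k³ = [92×93/2]² = 4278² = 18301284
∑_{k=1}^{51} k³ = [51×52/2]² = 1326² = 1758276
∑_{k=52}^{92} k³ = 18301284 - 1758276 = 16543008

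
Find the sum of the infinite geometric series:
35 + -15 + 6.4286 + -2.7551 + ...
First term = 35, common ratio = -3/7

For |r| < 1, S = a / (1 - r)
S = 35 / (1 - (-3/7))
S = 35 / (10/7)
S = 49/2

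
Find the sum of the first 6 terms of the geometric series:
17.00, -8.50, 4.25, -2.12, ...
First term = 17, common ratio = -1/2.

Sₙ = a(1 - rⁿ) / (1 - r)
S_6 = 17(1 - (-1/2)^6) / (1 - (-1/2))
S_6 = 17(1 - (1/64)) / (3/2)
S_6 = 357/32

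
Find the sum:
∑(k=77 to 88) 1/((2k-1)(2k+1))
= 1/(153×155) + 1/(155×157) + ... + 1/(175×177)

Partial fractions: 1/((2k-1)(2k+1)) = (1/2)[1/(2k-1) - 1/(2k+1)]
The series telescopes:
= (1/2)[1/153 - 1/177]
= 4/9027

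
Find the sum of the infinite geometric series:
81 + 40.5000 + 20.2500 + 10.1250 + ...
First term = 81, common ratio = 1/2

For |r| < 1, S = a / (1 - r)
S = 81 / (1 - (1/2))
S = 81 / (1/2)
S = 162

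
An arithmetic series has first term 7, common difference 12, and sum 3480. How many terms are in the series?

Using S = n/2 × [2a + (n-1)d]
3480 = n/2 × [2(7) + (n-1)(12)]
3480 = n/2 × [14 + 12n - 12]
6960 = n × [2 + 12n]
12n² + (2)n - 6960 = 0
Discriminant: Δ = (2)² - 4(12)(-6960) = 4 + 334080 = 334084
√Δ = 578
n = [-(2) + √Δ] / (2·12) = (-2 + 578) / 24 = 576 / 24 = 24
(The negative root is discarded since n must be a positive integer.)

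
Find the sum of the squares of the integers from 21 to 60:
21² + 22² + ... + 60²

Use ∑_{k=1}^{n} k² = n(n+1)(2n+1)/6, then subtract the first 20 terms.
∑_{k=1}^{60} k² = 60×61×121/6 = 73810
∑_{k=1}^{20} k² = 20×21×41/6 = 2870
∑_{k=21}^{60} k² = 73810 - 2870 = 70940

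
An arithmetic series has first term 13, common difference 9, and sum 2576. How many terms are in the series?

Using S = n/2 × [2a + (n-1)d]
2576 = n/2 × [2(13) + (n-1)(9)]
2576 = n/2 × [26 + 9n - 9]
5152 = n × [17 + 9n]
9n² + (17)n - 5152 = 0
Discriminant: Δ = (17)² - 4(9)(-5152) = 289 + 185472 = 185761
√Δ = 431
n = [-(17) + √Δ] / (2·9) = (-17 + 431) / 18 = 414 / 18 = 23
(The negative root is discarded since n must be a positive integer.)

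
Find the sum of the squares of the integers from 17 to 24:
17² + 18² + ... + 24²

Use ∑_{k=1}^{n} k² = n(n+1)(2n+1)/6, then subtract the first 16 terms.
∑_{k=1}^{24} k² = 24×25×49/6 = 4900
∑_{k=1}^{16} k² = 16×17×33/6 = 1496
∑_{k=17}^{24} k² = 4900 - 1496 = 3404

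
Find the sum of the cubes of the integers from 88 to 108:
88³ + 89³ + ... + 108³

Use ∑_{k=1}^{n} k³ = [n(n+1)/2]², then subtract the first 87 terms.
∑_{k=1}^{108} k³ = [108×109/2]² = 5886² = 34644996
∑_{k=1}^{87} k³ = [87×88/2]² = 3828² = 14653584
∑_{k=88}^{108} k³ = 34644996 - 14653584 = 19991412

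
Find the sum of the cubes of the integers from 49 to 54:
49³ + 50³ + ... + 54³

Use ∑_{k=1}^{n} k³ = [n(n+1)/2]², then subtract the first 48 terms.
∑_{k=1}^{54} k³ = [54×55/2]² = 1485² = 2205225
∑_{k=1}^{48} k³ = [48×49/2]² = 1176² = 1382976
∑_{k=49}^{54} k³ = 2205225 - 1382976 = 822249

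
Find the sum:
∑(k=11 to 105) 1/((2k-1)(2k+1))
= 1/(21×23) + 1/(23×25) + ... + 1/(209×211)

Partial fractions: 1/((2k-1)(2k+1)) = (1/2)[1/(2k-1) - 1/(2k+1)]
The series telescopes:
= (1/2)[1/21 - 1/211]
= 95/4431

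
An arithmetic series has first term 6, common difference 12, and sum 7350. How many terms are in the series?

Using S = n/2 × [2a + (n-1)d]
7350 = n/2 × [2(6) + (n-1)(12)]
7350 = n/2 × [12 + 12n - 12]
14700 = n × [0 + 12n]
12n² + (0)n - 14700 = 0
Discriminant: Δ = (0)² - 4(12)(-14700) = 0 + 705600 = 705600
√Δ = 840
n = [-(0) + √Δ] / (2·12) = (0 + 840) / 24 = 840 / 24 = 35
(The negative root is discarded since n must be a positive integer.)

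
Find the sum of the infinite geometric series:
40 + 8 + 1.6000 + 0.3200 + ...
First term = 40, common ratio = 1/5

For |r| < 1, S = a / (1 - r)
S = 40 / (1 - (1/5))
S = 40 / (4/5)
S = 50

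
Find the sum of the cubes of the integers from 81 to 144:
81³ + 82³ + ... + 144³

Use ∑_{k=1}^{n} k³ = [n(n+1)/2]², then subtract the first 80 terms.
∑_{k=1}^{144} k³ = [144×145/2]² = 10440² = 108993600
∑_{k=1}^{80} k³ = [80×81/2]² = 3240² = 10497600
∑_{k=81}^{144} k³ = 108993600 - 10497600 = 98496000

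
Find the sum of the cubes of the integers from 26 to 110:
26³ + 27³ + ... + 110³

Use ∑_{k=1}^{n} k³ = [n(n+1)/2]², then subtract the first 25 terms.
∑_{k=1}^{110} k³ = [110×111/2]² = 6105² = 37271025
∑_{k=1}^{25} k³ = [25×26/2]² = 325² = 105625
∑_{k=26}^{110} k³ = 37271025 - 105625 = 37165400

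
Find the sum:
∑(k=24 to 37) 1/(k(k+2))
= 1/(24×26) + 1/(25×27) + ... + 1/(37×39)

Partial fractions: 1/(k(k+2)) = (1/2)[1/k - 1/(k+2)]
Telescoping leaves the first two and last two terms:
= (1/2)[1/24 + 1/25 - 1/38 - 1/39]
= 4403/296400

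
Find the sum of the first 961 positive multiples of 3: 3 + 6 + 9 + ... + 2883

Factor out 3: = 3(1 + 2 + ... + 961) = 3 × n(n+1)/2
= 3 × 961×962/2
= 3 × 462241
= 1386723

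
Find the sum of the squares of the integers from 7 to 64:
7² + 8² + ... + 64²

Use ∑_{k=1}^{n} k² = n(n+1)(2n+1)/6, then subtract the first 6 terms.
∑_{k=1}^{64} k² = 64×65×129/6 = 89440
∑_{k=1}^{6} k² = 6×7×13/6 = 91
∑_{k=7}^{64} k² = 89440 - 91 = 89349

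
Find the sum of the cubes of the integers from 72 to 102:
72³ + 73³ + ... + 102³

Use ∑_{k=1}^{n} k³ = [n(n+1)/2]², then subtract the first 71 terms.
∑_{k=1}^{102} k³ = [102×103/2]² = 5253² = 27594009
∑_{k=1}^{71} k³ = [71×72/2]² = 2556² = 6533136
∑_{k=72}^{102} k³ = 27594009 - 6533136 = 21060873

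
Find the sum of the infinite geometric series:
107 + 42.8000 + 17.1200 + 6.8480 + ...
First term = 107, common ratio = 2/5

For |r| < 1, S = a / (1 - r)
S = 107 / (1 - (2/5))
S = 107 / (3/5)
S = 535/3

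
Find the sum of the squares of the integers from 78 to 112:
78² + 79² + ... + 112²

Use ∑_{k=1}^{n} k² = n(n+1)(2n+1)/6, then subtract the first 77 terms.
∑_{k=1}^{112} k² = 112×113×225/6 = 474600
∑_{k=1}^{77} k² = 77×78×155/6 = 155155
∑_{k=78}^{112} k² = 474600 - 155155 = 319445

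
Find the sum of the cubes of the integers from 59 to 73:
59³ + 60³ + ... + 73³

Use ∑_{k=1}^{n} k³ = [n(n+1)/2]², then subtract the first 58 terms.
∑_{k=1}^{73} k³ = [73×74/2]² = 2701² = 7295401
∑_{k=1}^{58} k³ = [58×59/2]² = 1711² = 2927521
∑_{k=59}^{73} k³ = 7295401 - 2927521 = 4367880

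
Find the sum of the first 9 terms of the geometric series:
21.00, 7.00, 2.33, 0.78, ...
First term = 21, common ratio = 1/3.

Sₙ = a(1 - rⁿ) / (1 - r)
S_9 = 21(1 - (1/3)^9) / (1 - (1/3))
S_9 = 21(1 - (1/19683)) / (2/3)
S_9 = 68887/2187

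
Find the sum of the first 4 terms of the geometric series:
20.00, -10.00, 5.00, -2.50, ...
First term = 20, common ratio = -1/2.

Sₙ = a(1 - rⁿ) / (1 - r)
S_4 = 20(1 - (-1/2)^4) / (1 - (-1/2))
S_4 = 20(1 - (1/16)) / (3/2)
S_4 = 25/2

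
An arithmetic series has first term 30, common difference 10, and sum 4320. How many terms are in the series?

Using S = n/2 × [2a + (n-1)d]
4320 = n/2 × [2(30) + (n-1)(10)]
4320 = n/2 × [60 + 10n - 10]
8640 = n × [50 + 10n]
10n² + (50)n - 8640 = 0
Discriminant: Δ = (50)² - 4(10)(-8640) = 2500 + 345600 = 348100
√Δ = 590
n = [-(50) + √Δ] / (2·10) = (-50 + 590) / 20 = 540 / 20 = 27
(The negative root is discarded since n must be a positive integer.)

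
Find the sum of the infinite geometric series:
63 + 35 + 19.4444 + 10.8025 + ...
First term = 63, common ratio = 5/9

For |r| < 1, S = a / (1 - r)
S = 63 / (1 - (5/9))
S = 63 / (4/9)
S = 567/4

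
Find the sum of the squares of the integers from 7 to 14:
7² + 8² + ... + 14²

Use ∑_{k=1}^{n} k² = n(n+1)(2n+1)/6, then subtract the first 6 terms.
∑_{k=1}^{14} k² = 14×15×29/6 = 1015
∑_{k=1}^{6} k² = 6×7×13/6 = 91
∑_{k=7}^{14} k² = 1015 - 91 = 924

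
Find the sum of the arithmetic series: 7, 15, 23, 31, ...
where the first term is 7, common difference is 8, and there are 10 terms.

Sₙ = n/2 × (first + last)
Last term = a + (n-1)d = 7 + (10-1)×8 = 79
S_10 = 10/2 × (7 + 79)
S_10 = 10/2 × 86 = 430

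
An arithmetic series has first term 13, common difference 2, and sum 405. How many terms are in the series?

Using S = n/2 × [2a + (n-1)d]
405 = n/2 × [2(13) + (n-1)(2)]
405 = n/2 × [26 + 2n - 2]
810 = n × [24 + 2n]
2n² + (24)n - 810 = 0
Discriminant: Δ = (24)² - 4(2)(-810) = 576 + 6480 = 7056
√Δ = 84
n = [-(24) + √Δ] / (2·2) = (-24 + 84) / 4 = 60 / 4 = 15
(The negative root is discarded since n must be a positive integer.)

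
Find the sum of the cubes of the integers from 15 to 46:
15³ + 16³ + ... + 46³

Use ∑_{k=1}^{n} k³ = [n(n+1)/2]², then subtract the first 14 terms.
∑_{k=1}^{46} k³ = [46×47/2]² = 1081² = 1168561
∑_{k=1}^{14} k³ = [14×15/2]² = 105² = 11025
∑_{k=15}^{46} k³ = 1168561 - 11025 = 1157536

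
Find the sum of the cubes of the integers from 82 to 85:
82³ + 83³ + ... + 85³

Use ∑_{k=1}^{n} k³ = [n(n+1)/2]², then subtract the first 81 terms.
∑_{k=1}^{85} k³ = [85×86/2]² = 3655² = 13359025
∑_{k=1}^{81} k³ = [81×82/2]² = 3321² = 11029041
∑_{k=82}^{85} k³ = 13359025 - 11029041 = 2329984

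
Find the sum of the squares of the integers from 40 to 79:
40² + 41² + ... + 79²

Use ∑_{k=1}^{n} k² = n(n+1)(2n+1)/6, then subtract the first 39 terms.
∑_{k=1}^{79} k² = 79×80×159/6 = 167480
∑_{k=1}^{39} k² = 39×40×79/6 = 20540
∑_{k=40}^{79} k² = 167480 - 20540 = 146940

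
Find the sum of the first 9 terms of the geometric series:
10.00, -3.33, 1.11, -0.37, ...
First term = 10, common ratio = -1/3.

Sₙ = a(1 - rⁿ) / (1 - r)
S_9 = 10(1 - (-1/3)^9) / (1 - (-1/3))
S_9 = 10(1 - (-1/19683)) / (4/3)
S_9 = 49210/6561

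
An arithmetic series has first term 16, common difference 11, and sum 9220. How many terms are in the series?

Using S = n/2 × [2a + (n-1)d]
9220 = n/2 × [2(16) + (n-1)(11)]
9220 = n/2 × [32 + 11n - 11]
18440 = n × [21 + 11n]
11n² + (21)n - 18440 = 0
Discriminant: Δ = (21)² - 4(11)(-18440) = 441 + 811360 = 811801
√Δ = 901
n = [-(21) + √Δ] / (2·11) = (-21 + 901) / 22 = 880 / 22 = 40
(The negative root is discarded since n must be a positive integer.)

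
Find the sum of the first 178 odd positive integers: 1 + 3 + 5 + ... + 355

Sum of first n odd numbers = n²
= 178²
= 31684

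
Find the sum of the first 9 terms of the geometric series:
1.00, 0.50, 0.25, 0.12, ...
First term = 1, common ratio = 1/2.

Sₙ = a(1 - rⁿ) / (1 - r)
S_9 = 1(1 - (1/2)^9) / (1 - (1/2))
S_9 = 1(1 - (1/512)) / (1/2)
S_9 = 511/256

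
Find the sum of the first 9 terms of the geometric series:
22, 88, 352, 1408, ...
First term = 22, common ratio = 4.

Sₙ = a(1 - rⁿ) / (1 - r)
S_9 = 22(1 - 4^9) / (1 - 4)
S_9 = 22(1 - 262144) / (-3)
S_9 = 1922382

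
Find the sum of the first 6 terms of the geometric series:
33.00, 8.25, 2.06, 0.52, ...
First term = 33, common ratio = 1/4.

Sₙ = a(1 - rⁿ) / (1 - r)
S_6 = 33(1 - (1/4)^6) / (1 - (1/4))
S_6 = 33(1 - (1/4096)) / (3/4)
S_6 = 45045/1024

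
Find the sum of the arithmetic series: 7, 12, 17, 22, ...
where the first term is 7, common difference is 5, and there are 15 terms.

Sₙ = n/2 × (first + last)
Last term = a + (n-1)d = 7 + (15-1)×5 = 77
S_15 = 15/2 × (7 + 77)
S_15 = 15/2 × 84 = 630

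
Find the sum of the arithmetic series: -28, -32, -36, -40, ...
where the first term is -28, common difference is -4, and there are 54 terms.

Sₙ = n/2 × (first + last)
Last term = a + (n-1)d = -28 + (54-1)×(-4) = -240
S_54 = 54/2 × (-28 + (-240))
S_54 = 54/2 × (-268) = -7236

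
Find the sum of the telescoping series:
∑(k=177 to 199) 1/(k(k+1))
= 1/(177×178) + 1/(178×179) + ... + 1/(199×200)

Partial fractions: 1/(k(k+1)) = 1/k - 1/(k+1)
The series telescopes:
= (1/177 - 1/178) + (1/178 - 1/179) + ... + (1/199 - 1/200)
= 1/177 - 1/200
= 23/35400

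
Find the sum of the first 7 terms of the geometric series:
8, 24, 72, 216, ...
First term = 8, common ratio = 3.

Sₙ = a(1 - rⁿ) / (1 - r)
S_7 = 8(1 - 3^7) / (1 - 3)
S_7 = 8(1 - 2187) / (-2)
S_7 = 8744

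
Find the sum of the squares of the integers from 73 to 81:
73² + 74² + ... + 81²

Use ∑_{k=1}^{n} k² = n(n+1)(2n+1)/6, then subtract the first 72 terms.
∑_{k=1}^{81} k² = 81×82×163/6 = 180441
∑_{k=1}^{72} k² = 72×73×145/6 = 127020
∑_{k=73}^{81} k² = 180441 - 127020 = 53421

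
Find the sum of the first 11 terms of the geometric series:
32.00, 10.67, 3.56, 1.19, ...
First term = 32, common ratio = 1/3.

Sₙ = a(1 - rⁿ) / (1 - r)
S_11 = 32(1 - (1/3)^11) / (1 - (1/3))
S_11 = 32(1 - (1/177147)) / (2/3)
S_11 = 2834336/59049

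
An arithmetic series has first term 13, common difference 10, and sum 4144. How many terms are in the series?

Using S = n/2 × [2a + (n-1)d]
4144 = n/2 × [2(13) + (n-1)(10)]
4144 = n/2 × [26 + 10n - 10]
8288 = n × [16 + 10n]
10n² + (16)n - 8288 = 0
Discriminant: Δ = (16)² - 4(10)(-8288) = 256 + 331520 = 331776
√Δ = 576
n = [-(16) + √Δ] / (2·10) = (-16 + 576) / 20 = 560 / 20 = 28
(The negative root is discarded since n must be a positive integer.)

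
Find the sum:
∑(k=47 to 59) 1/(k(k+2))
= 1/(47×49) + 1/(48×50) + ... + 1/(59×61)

Partial fractions: 1/(k(k+2)) = (1/2)[1/k - 1/(k+2)]
Telescoping leaves the first two and last two terms:
= (1/2)[1/47 + 1/48 - 1/60 - 1/61]
= 6227/1376160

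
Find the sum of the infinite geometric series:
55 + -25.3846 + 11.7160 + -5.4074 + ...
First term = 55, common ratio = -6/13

For |r| < 1, S = a / (1 - r)
S = 55 / (1 - (-6/13))
S = 55 / (19/13)
S = 715/19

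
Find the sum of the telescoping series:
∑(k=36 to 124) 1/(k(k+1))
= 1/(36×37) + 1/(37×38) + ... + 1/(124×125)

Partial fractions: 1/(k(k+1)) = 1/k - 1/(k+1)
The series telescopes:
= (1/36 - 1/37) + (1/37 - 1/38) + ... + (1/124 - 1/125)
= 1/36 - 1/125
= 89/4500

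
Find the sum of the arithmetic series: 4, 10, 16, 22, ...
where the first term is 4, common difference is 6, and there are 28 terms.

Sₙ = n/2 × (first + last)
Last term = a + (n-1)d = 4 + (28-1)×6 = 166
S_28 = 28/2 × (4 + 166)
S_28 = 28/2 × 170 = 2380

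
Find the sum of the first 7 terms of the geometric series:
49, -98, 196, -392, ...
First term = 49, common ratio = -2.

Sₙ = a(1 - rⁿ) / (1 - r)
S_7 = 49(1 - (-2)^7) / (1 - (-2))
S_7 = 49(1 - (-128)) / (3)
S_7 = 2107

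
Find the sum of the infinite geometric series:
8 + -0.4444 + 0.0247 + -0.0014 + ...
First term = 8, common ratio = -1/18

For |r| < 1, S = a / (1 - r)
S = 8 / (1 - (-1/18))
S = 8 / (19/18)
S = 144/19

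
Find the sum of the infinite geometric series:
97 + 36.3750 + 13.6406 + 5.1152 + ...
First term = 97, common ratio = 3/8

For |r| < 1, S = a / (1 - r)
S = 97 / (1 - (3/8))
S = 97 / (5/8)
S = 776/5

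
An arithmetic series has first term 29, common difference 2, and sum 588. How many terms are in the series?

Using S = n/2 × [2a + (n-1)d]
588 = n/2 × [2(29) + (n-1)(2)]
588 = n/2 × [58 + 2n - 2]
1176 = n × [56 + 2n]
2n² + (56)n - 1176 = 0
Discriminant: Δ = (56)² - 4(2)(-1176) = 3136 + 9408 = 12544
√Δ = 112
n = [-(56) + √Δ] / (2·2) = (-56 + 112) / 4 = 56 / 4 = 14
(The negative root is discarded since n must be a positive integer.)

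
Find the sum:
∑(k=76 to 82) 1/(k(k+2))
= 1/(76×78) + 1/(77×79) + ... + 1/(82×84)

Partial fractions: 1/(k(k+2)) = (1/2)[1/k - 1/(k+2)]
Telescoping leaves the first two and last two terms:
= (1/2)[1/76 + 1/77 - 1/83 - 1/84]
= 1597/1457148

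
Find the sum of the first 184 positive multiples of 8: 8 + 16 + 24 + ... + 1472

Factor out 8: = 8(1 + 2 + ... + 184) = 8 × n(n+1)/2
= 8 × 184×185/2
= 8 × 17020
= 136160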